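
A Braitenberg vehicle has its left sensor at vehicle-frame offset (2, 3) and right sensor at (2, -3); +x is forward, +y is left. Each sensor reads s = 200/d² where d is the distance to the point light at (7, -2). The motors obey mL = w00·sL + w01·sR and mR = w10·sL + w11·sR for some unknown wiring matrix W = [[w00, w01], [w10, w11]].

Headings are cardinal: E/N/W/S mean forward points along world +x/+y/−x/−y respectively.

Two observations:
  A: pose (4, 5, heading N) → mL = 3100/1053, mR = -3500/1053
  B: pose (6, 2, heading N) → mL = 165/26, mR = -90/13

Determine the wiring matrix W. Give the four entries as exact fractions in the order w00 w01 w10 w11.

1 1/2 -1/2 -1

obs A: pose=(4,5,N) → sL=200/117, sR=200/81, mL=3100/1053, mR=-3500/1053
obs B: pose=(6,2,N) → sL=50/13, sR=5, mL=165/26, mR=-90/13
sensor matrix S = [[200/117, 200/81], [50/13, 5]]; det S = -1000/1053
solve [mL_A; mL_B] = S·[w00; w01] and [mR_A; mR_B] = S·[w10; w11]:
  w00 = 1, w01 = 1/2, w10 = -1/2, w11 = -1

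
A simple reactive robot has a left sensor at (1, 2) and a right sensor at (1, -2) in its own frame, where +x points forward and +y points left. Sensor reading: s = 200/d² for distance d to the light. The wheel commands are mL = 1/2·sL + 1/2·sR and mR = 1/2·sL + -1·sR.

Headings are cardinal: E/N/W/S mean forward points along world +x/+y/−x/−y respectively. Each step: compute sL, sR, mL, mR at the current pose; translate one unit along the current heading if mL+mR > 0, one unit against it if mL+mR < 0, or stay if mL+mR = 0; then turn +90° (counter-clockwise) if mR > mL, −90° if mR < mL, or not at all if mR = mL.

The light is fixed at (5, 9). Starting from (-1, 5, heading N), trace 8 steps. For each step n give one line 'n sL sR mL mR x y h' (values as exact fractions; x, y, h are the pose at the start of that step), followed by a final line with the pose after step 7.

0 200/73 8 392/73 -484/73 -1 5 N
1 100/17 100/37 2700/629 150/629 -1 4 E
2 40/9 40/17 520/153 -20/153 0 4 S
3 2 50/13 38/13 -37/13 0 3 W
4 200/89 200/41 13000/3649 -13700/3649 -1 3 N
5 4 100/53 156/53 6/53 -1 2 E
6 200/73 200/113 18600/8249 -3300/8249 0 2 S
7 25/17 25/9 325/153 -625/306 0 1 W
final -1 1 N

n=0: pose=(-1,5,N); sL=200/73, sR=8; mL=392/73, mR=-484/73; mL+mR=-92/73 → advance -1; mR−mL=-12 → turn -1·90°
n=1: pose=(-1,4,E); sL=100/17, sR=100/37; mL=2700/629, mR=150/629; mL+mR=2850/629 → advance +1; mR−mL=-150/37 → turn -1·90°
n=2: pose=(0,4,S); sL=40/9, sR=40/17; mL=520/153, mR=-20/153; mL+mR=500/153 → advance +1; mR−mL=-60/17 → turn -1·90°
n=3: pose=(0,3,W); sL=2, sR=50/13; mL=38/13, mR=-37/13; mL+mR=1/13 → advance +1; mR−mL=-75/13 → turn -1·90°
n=4: pose=(-1,3,N); sL=200/89, sR=200/41; mL=13000/3649, mR=-13700/3649; mL+mR=-700/3649 → advance -1; mR−mL=-300/41 → turn -1·90°
n=5: pose=(-1,2,E); sL=4, sR=100/53; mL=156/53, mR=6/53; mL+mR=162/53 → advance +1; mR−mL=-150/53 → turn -1·90°
n=6: pose=(0,2,S); sL=200/73, sR=200/113; mL=18600/8249, mR=-3300/8249; mL+mR=15300/8249 → advance +1; mR−mL=-300/113 → turn -1·90°
n=7: pose=(0,1,W); sL=25/17, sR=25/9; mL=325/153, mR=-625/306; mL+mR=25/306 → advance +1; mR−mL=-25/6 → turn -1·90°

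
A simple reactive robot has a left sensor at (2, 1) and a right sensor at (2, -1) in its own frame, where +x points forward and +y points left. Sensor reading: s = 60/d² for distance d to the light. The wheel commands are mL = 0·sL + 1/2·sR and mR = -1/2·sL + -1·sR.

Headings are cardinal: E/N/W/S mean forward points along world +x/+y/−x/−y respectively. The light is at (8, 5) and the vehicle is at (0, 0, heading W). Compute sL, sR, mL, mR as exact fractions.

left sensor world pos  = (-2, -1); dL² = 136
right sensor world pos = (-2, 1); dR² = 116
sL = 60/136 = 15/34
sR = 60/116 = 15/29
mL = 0·sL + 1/2·sR = 15/58
mR = -1/2·sL + -1·sR = -1455/1972

15/34 15/29 15/58 -1455/1972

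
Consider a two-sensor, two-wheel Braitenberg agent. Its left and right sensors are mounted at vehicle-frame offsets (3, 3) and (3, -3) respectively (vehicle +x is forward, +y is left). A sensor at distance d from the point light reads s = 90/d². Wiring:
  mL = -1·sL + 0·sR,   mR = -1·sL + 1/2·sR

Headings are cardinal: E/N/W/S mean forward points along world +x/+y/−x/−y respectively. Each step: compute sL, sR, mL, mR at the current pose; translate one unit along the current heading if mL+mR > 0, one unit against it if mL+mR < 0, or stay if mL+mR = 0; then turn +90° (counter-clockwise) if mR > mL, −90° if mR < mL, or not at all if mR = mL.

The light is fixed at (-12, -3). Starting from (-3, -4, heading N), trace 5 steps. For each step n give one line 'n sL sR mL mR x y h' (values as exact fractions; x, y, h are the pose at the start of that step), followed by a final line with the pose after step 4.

0 9/4 45/74 -9/4 -72/37 -3 -4 N
1 90/61 90/37 -90/61 -585/2257 -3 -5 W
2 45/97 45/37 -45/97 1035/7178 -2 -5 S
3 90/173 18/37 -90/173 -1773/6401 -2 -4 E
4 9/4 45/74 -9/4 -72/37 -3 -4 N
final -3 -5 W

n=0: pose=(-3,-4,N); sL=9/4, sR=45/74; mL=-9/4, mR=-72/37; mL+mR=-621/148 → advance -1; mR−mL=45/148 → turn +1·90°
n=1: pose=(-3,-5,W); sL=90/61, sR=90/37; mL=-90/61, mR=-585/2257; mL+mR=-3915/2257 → advance -1; mR−mL=45/37 → turn +1·90°
n=2: pose=(-2,-5,S); sL=45/97, sR=45/37; mL=-45/97, mR=1035/7178; mL+mR=-2295/7178 → advance -1; mR−mL=45/74 → turn +1·90°
n=3: pose=(-2,-4,E); sL=90/173, sR=18/37; mL=-90/173, mR=-1773/6401; mL+mR=-5103/6401 → advance -1; mR−mL=9/37 → turn +1·90°
n=4: pose=(-3,-4,N); sL=9/4, sR=45/74; mL=-9/4, mR=-72/37; mL+mR=-621/148 → advance -1; mR−mL=45/148 → turn +1·90°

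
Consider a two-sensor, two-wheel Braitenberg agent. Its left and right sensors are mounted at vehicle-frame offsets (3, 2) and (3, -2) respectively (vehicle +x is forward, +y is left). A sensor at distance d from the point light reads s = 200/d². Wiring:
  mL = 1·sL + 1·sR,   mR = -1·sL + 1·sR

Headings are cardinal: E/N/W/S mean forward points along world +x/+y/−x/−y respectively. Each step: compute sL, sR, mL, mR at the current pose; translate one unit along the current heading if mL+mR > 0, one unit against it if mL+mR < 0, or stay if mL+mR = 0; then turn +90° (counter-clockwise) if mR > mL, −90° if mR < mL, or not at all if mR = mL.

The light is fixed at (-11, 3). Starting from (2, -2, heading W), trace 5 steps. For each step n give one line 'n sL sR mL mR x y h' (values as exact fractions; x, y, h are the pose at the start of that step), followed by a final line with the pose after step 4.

n=0: pose=(2,-2,W); sL=200/149, sR=200/109; mL=51600/16241, mR=8000/16241; mL+mR=400/109 → advance +1; mR−mL=-400/149 → turn -1·90°
n=1: pose=(1,-2,N); sL=25/13, sR=1; mL=38/13, mR=-12/13; mL+mR=2 → advance +1; mR−mL=-50/13 → turn -1·90°
n=2: pose=(1,-1,E); sL=200/229, sR=200/261; mL=98000/59769, mR=-6400/59769; mL+mR=400/261 → advance +1; mR−mL=-400/229 → turn -1·90°
n=3: pose=(2,-1,S); sL=100/137, sR=20/17; mL=4440/2329, mR=1040/2329; mL+mR=40/17 → advance +1; mR−mL=-200/137 → turn -1·90°
n=4: pose=(2,-2,W); sL=200/149, sR=200/109; mL=51600/16241, mR=8000/16241; mL+mR=400/109 → advance +1; mR−mL=-400/149 → turn -1·90°

0 200/149 200/109 51600/16241 8000/16241 2 -2 W
1 25/13 1 38/13 -12/13 1 -2 N
2 200/229 200/261 98000/59769 -6400/59769 1 -1 E
3 100/137 20/17 4440/2329 1040/2329 2 -1 S
4 200/149 200/109 51600/16241 8000/16241 2 -2 W
final 1 -2 N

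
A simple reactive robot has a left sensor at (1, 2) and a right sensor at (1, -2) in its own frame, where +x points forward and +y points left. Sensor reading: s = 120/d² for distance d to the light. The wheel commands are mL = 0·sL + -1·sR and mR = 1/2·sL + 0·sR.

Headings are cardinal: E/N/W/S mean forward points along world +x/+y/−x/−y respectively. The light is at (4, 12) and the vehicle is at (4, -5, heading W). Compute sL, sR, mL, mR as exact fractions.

60/181 60/113 -60/113 30/181

left sensor world pos  = (3, -7); dL² = 362
right sensor world pos = (3, -3); dR² = 226
sL = 120/362 = 60/181
sR = 120/226 = 60/113
mL = 0·sL + -1·sR = -60/113
mR = 1/2·sL + 0·sR = 30/181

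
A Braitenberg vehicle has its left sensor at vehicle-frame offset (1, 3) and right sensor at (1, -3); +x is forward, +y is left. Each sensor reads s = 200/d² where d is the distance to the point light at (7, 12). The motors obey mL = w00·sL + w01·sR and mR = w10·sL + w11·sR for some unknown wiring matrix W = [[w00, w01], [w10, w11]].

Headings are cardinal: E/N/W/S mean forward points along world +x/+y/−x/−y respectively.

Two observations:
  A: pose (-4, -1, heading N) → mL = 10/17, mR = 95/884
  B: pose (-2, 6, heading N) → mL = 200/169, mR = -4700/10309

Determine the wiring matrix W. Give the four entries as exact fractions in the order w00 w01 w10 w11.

obs A: pose=(-4,-1,N) → sL=10/17, sR=25/26, mL=10/17, mR=95/884
obs B: pose=(-2,6,N) → sL=200/169, sR=200/61, mL=200/169, mR=-4700/10309
sensor matrix S = [[10/17, 25/26], [200/169, 200/61]]; det S = 1801500/2278289
solve [mL_A; mL_B] = S·[w00; w01] and [mR_A; mR_B] = S·[w10; w11]:
  w00 = 1, w01 = 0, w10 = 1, w11 = -1/2

1 0 1 -1/2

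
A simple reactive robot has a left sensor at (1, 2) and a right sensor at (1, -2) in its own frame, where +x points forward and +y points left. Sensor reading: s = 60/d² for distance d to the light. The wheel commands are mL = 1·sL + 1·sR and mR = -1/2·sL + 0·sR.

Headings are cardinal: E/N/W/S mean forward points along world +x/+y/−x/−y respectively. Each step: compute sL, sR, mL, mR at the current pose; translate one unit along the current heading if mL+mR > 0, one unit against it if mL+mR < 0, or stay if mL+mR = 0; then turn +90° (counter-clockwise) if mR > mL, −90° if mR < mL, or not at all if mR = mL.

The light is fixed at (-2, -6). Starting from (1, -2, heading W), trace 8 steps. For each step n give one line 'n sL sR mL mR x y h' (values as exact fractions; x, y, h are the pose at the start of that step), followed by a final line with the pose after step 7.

n=0: pose=(1,-2,W); sL=15/2, sR=3/2; mL=9, mR=-15/4; mL+mR=21/4 → advance +1; mR−mL=-51/4 → turn -1·90°
n=1: pose=(0,-2,N); sL=12/5, sR=60/41; mL=792/205, mR=-6/5; mL+mR=546/205 → advance +1; mR−mL=-1038/205 → turn -1·90°
n=2: pose=(0,-1,E); sL=30/29, sR=10/3; mL=380/87, mR=-15/29; mL+mR=335/87 → advance +1; mR−mL=-425/87 → turn -1·90°
n=3: pose=(1,-1,S); sL=60/41, sR=60/17; mL=3480/697, mR=-30/41; mL+mR=2970/697 → advance +1; mR−mL=-3990/697 → turn -1·90°
n=4: pose=(1,-2,W); sL=15/2, sR=3/2; mL=9, mR=-15/4; mL+mR=21/4 → advance +1; mR−mL=-51/4 → turn -1·90°
n=5: pose=(0,-2,N); sL=12/5, sR=60/41; mL=792/205, mR=-6/5; mL+mR=546/205 → advance +1; mR−mL=-1038/205 → turn -1·90°
n=6: pose=(0,-1,E); sL=30/29, sR=10/3; mL=380/87, mR=-15/29; mL+mR=335/87 → advance +1; mR−mL=-425/87 → turn -1·90°
n=7: pose=(1,-1,S); sL=60/41, sR=60/17; mL=3480/697, mR=-30/41; mL+mR=2970/697 → advance +1; mR−mL=-3990/697 → turn -1·90°

0 15/2 3/2 9 -15/4 1 -2 W
1 12/5 60/41 792/205 -6/5 0 -2 N
2 30/29 10/3 380/87 -15/29 0 -1 E
3 60/41 60/17 3480/697 -30/41 1 -1 S
4 15/2 3/2 9 -15/4 1 -2 W
5 12/5 60/41 792/205 -6/5 0 -2 N
6 30/29 10/3 380/87 -15/29 0 -1 E
7 60/41 60/17 3480/697 -30/41 1 -1 S
final 1 -2 W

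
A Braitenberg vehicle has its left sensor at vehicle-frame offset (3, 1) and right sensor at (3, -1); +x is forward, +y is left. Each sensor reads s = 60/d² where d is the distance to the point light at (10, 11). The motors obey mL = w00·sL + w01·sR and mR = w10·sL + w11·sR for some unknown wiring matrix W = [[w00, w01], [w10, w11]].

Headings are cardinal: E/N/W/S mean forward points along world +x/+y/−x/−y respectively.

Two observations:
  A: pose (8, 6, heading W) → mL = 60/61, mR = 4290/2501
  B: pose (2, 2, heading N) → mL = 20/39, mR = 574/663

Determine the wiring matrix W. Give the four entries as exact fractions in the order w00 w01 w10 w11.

1 0 1 1/2

obs A: pose=(8,6,W) → sL=60/61, sR=60/41, mL=60/61, mR=4290/2501
obs B: pose=(2,2,N) → sL=20/39, sR=12/17, mL=20/39, mR=574/663
sensor matrix S = [[60/61, 60/41], [20/39, 12/17]]; det S = -31040/552721
solve [mL_A; mL_B] = S·[w00; w01] and [mR_A; mR_B] = S·[w10; w11]:
  w00 = 1, w01 = 0, w10 = 1, w11 = 1/2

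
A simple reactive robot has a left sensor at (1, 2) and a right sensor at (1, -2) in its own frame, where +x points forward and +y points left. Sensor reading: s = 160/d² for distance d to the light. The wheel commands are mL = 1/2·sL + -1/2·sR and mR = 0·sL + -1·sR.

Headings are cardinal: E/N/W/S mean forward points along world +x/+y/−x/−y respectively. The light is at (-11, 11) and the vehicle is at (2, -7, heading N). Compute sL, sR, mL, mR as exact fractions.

left sensor world pos  = (0, -6); dL² = 410
right sensor world pos = (4, -6); dR² = 514
sL = 160/410 = 16/41
sR = 160/514 = 80/257
mL = 1/2·sL + -1/2·sR = 416/10537
mR = 0·sL + -1·sR = -80/257

16/41 80/257 416/10537 -80/257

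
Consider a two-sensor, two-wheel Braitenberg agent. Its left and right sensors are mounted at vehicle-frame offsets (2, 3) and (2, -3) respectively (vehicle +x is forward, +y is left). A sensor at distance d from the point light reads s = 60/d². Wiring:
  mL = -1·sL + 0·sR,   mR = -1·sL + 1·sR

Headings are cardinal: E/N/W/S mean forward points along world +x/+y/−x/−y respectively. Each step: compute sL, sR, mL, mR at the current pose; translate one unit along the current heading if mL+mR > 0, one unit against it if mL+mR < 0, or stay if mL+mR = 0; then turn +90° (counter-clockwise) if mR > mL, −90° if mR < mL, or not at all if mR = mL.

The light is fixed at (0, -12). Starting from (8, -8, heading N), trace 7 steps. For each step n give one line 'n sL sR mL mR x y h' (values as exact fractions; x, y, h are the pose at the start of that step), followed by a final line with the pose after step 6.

n=0: pose=(8,-8,N); sL=60/61, sR=60/157; mL=-60/61, mR=-5760/9577; mL+mR=-15180/9577 → advance -1; mR−mL=60/157 → turn +1·90°
n=1: pose=(8,-9,W); sL=5/3, sR=5/6; mL=-5/3, mR=-5/6; mL+mR=-5/2 → advance -1; mR−mL=5/6 → turn +1·90°
n=2: pose=(9,-9,S); sL=12/29, sR=60/37; mL=-12/29, mR=1296/1073; mL+mR=852/1073 → advance +1; mR−mL=60/37 → turn +1·90°
n=3: pose=(9,-10,E); sL=30/73, sR=30/61; mL=-30/73, mR=360/4453; mL+mR=-1470/4453 → advance -1; mR−mL=30/61 → turn +1·90°
n=4: pose=(8,-10,N); sL=60/41, sR=60/137; mL=-60/41, mR=-5760/5617; mL+mR=-13980/5617 → advance -1; mR−mL=60/137 → turn +1·90°
n=5: pose=(8,-11,W); sL=3/2, sR=15/13; mL=-3/2, mR=-9/26; mL+mR=-24/13 → advance -1; mR−mL=15/13 → turn +1·90°
n=6: pose=(9,-11,S); sL=12/29, sR=60/37; mL=-12/29, mR=1296/1073; mL+mR=852/1073 → advance +1; mR−mL=60/37 → turn +1·90°

0 60/61 60/157 -60/61 -5760/9577 8 -8 N
1 5/3 5/6 -5/3 -5/6 8 -9 W
2 12/29 60/37 -12/29 1296/1073 9 -9 S
3 30/73 30/61 -30/73 360/4453 9 -10 E
4 60/41 60/137 -60/41 -5760/5617 8 -10 N
5 3/2 15/13 -3/2 -9/26 8 -11 W
6 12/29 60/37 -12/29 1296/1073 9 -11 S
final 9 -12 E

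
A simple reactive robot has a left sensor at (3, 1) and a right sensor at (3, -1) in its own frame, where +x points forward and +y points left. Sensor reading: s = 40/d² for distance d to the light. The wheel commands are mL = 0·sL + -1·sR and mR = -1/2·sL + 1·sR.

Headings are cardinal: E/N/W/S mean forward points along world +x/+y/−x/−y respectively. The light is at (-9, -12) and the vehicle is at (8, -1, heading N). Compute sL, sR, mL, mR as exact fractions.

10/113 1/13 -1/13 48/1469

left sensor world pos  = (7, 2); dL² = 452
right sensor world pos = (9, 2); dR² = 520
sL = 40/452 = 10/113
sR = 40/520 = 1/13
mL = 0·sL + -1·sR = -1/13
mR = -1/2·sL + 1·sR = 48/1469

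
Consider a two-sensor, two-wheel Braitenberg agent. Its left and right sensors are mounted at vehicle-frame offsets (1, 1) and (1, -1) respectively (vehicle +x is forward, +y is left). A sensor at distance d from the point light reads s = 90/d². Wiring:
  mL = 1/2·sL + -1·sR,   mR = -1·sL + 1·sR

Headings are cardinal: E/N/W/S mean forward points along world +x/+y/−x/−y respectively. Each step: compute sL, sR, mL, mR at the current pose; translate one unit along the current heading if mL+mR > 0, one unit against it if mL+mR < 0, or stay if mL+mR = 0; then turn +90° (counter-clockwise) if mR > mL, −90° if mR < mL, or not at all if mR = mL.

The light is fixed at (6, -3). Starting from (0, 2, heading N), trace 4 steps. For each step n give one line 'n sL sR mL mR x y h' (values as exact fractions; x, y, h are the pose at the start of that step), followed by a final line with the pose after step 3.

n=0: pose=(0,2,N); sL=18/17, sR=90/61; mL=-981/1037, mR=432/1037; mL+mR=-9/17 → advance -1; mR−mL=1413/1037 → turn +1·90°
n=1: pose=(0,1,W); sL=45/29, sR=45/37; mL=-945/2146, mR=-360/1073; mL+mR=-45/58 → advance -1; mR−mL=225/2146 → turn +1·90°
n=2: pose=(1,1,S); sL=18/5, sR=2; mL=-1/5, mR=-8/5; mL+mR=-9/5 → advance -1; mR−mL=-7/5 → turn -1·90°
n=3: pose=(1,2,W); sL=45/26, sR=5/4; mL=-5/13, mR=-25/52; mL+mR=-45/52 → advance -1; mR−mL=-5/52 → turn -1·90°

0 18/17 90/61 -981/1037 432/1037 0 2 N
1 45/29 45/37 -945/2146 -360/1073 0 1 W
2 18/5 2 -1/5 -8/5 1 1 S
3 45/26 5/4 -5/13 -25/52 1 2 W
final 2 2 N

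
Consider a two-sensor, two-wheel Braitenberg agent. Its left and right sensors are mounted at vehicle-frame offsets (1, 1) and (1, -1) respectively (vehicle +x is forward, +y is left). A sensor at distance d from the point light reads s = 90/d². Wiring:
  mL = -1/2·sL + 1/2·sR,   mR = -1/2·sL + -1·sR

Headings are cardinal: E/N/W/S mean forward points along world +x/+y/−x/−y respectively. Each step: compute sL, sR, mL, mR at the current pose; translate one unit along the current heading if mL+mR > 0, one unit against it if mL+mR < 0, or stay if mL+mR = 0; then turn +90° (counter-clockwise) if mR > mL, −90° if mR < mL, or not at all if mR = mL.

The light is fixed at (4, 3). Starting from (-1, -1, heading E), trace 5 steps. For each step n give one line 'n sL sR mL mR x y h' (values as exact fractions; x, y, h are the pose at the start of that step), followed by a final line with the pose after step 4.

n=0: pose=(-1,-1,E); sL=18/5, sR=90/41; mL=-144/205, mR=-819/205; mL+mR=-963/205 → advance -1; mR−mL=-135/41 → turn -1·90°
n=1: pose=(-2,-1,S); sL=9/5, sR=45/37; mL=-54/185, mR=-783/370; mL+mR=-891/370 → advance -1; mR−mL=-135/74 → turn -1·90°
n=2: pose=(-2,0,W); sL=18/13, sR=90/53; mL=108/689, mR=-1647/689; mL+mR=-1539/689 → advance -1; mR−mL=-135/53 → turn -1·90°
n=3: pose=(-1,0,N); sL=9/4, sR=9/2; mL=9/8, mR=-45/8; mL+mR=-9/2 → advance -1; mR−mL=-27/4 → turn -1·90°
n=4: pose=(-1,-1,E); sL=18/5, sR=90/41; mL=-144/205, mR=-819/205; mL+mR=-963/205 → advance -1; mR−mL=-135/41 → turn -1·90°

0 18/5 90/41 -144/205 -819/205 -1 -1 E
1 9/5 45/37 -54/185 -783/370 -2 -1 S
2 18/13 90/53 108/689 -1647/689 -2 0 W
3 9/4 9/2 9/8 -45/8 -1 0 N
4 18/5 90/41 -144/205 -819/205 -1 -1 E
final -2 -1 S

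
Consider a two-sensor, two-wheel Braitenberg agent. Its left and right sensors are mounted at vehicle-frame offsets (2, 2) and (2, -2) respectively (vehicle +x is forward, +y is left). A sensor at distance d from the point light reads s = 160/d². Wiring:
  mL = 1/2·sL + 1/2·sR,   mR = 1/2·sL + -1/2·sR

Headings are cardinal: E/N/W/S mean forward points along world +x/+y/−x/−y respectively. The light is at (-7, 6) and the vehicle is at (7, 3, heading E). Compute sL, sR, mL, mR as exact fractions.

left sensor world pos  = (9, 5); dL² = 257
right sensor world pos = (9, 1); dR² = 281
sL = 160/257 = 160/257
sR = 160/281 = 160/281
mL = 1/2·sL + 1/2·sR = 43040/72217
mR = 1/2·sL + -1/2·sR = 1920/72217

160/257 160/281 43040/72217 1920/72217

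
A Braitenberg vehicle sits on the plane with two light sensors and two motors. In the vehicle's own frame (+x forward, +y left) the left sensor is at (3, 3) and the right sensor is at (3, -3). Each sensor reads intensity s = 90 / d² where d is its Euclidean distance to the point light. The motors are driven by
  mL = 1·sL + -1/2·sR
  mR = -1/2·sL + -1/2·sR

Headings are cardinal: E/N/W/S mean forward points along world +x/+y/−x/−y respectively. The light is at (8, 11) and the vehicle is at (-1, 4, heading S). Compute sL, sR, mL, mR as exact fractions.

45/68 45/122 495/1037 -4275/8296

left sensor world pos  = (2, 1); dL² = 136
right sensor world pos = (-4, 1); dR² = 244
sL = 90/136 = 45/68
sR = 90/244 = 45/122
mL = 1·sL + -1/2·sR = 495/1037
mR = -1/2·sL + -1/2·sR = -4275/8296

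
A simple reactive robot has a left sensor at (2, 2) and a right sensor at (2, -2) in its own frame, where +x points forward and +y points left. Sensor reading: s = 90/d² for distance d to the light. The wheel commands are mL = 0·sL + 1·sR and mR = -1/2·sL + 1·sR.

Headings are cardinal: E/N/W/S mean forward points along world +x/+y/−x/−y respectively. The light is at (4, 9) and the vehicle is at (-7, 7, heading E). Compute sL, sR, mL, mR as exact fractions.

left sensor world pos  = (-5, 9); dL² = 81
right sensor world pos = (-5, 5); dR² = 97
sL = 90/81 = 10/9
sR = 90/97 = 90/97
mL = 0·sL + 1·sR = 90/97
mR = -1/2·sL + 1·sR = 325/873

10/9 90/97 90/97 325/873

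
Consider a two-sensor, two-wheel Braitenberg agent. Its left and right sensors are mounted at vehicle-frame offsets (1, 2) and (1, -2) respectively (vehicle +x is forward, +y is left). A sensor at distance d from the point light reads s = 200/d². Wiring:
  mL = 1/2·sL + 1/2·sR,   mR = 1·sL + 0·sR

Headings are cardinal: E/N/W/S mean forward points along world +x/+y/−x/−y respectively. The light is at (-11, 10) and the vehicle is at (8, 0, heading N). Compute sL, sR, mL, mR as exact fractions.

20/37 100/261 4460/9657 20/37

left sensor world pos  = (6, 1); dL² = 370
right sensor world pos = (10, 1); dR² = 522
sL = 200/370 = 20/37
sR = 200/522 = 100/261
mL = 1/2·sL + 1/2·sR = 4460/9657
mR = 1·sL + 0·sR = 20/37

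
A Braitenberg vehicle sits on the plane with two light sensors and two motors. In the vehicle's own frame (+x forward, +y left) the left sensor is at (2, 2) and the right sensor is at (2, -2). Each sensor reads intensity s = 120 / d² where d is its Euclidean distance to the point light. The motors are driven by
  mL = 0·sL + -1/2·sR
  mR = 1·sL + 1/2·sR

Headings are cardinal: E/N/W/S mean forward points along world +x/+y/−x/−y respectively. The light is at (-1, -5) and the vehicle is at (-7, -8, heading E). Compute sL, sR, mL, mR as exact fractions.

left sensor world pos  = (-5, -6); dL² = 17
right sensor world pos = (-5, -10); dR² = 41
sL = 120/17 = 120/17
sR = 120/41 = 120/41
mL = 0·sL + -1/2·sR = -60/41
mR = 1·sL + 1/2·sR = 5940/697

120/17 120/41 -60/41 5940/697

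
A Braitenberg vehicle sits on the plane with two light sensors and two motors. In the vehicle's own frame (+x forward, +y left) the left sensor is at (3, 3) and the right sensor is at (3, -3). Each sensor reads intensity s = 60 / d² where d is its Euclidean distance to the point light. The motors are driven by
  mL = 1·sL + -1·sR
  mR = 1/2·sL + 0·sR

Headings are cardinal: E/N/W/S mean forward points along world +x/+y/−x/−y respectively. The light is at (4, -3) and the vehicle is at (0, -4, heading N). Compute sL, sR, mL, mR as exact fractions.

left sensor world pos  = (-3, -1); dL² = 53
right sensor world pos = (3, -1); dR² = 5
sL = 60/53 = 60/53
sR = 60/5 = 12
mL = 1·sL + -1·sR = -576/53
mR = 1/2·sL + 0·sR = 30/53

60/53 12 -576/53 30/53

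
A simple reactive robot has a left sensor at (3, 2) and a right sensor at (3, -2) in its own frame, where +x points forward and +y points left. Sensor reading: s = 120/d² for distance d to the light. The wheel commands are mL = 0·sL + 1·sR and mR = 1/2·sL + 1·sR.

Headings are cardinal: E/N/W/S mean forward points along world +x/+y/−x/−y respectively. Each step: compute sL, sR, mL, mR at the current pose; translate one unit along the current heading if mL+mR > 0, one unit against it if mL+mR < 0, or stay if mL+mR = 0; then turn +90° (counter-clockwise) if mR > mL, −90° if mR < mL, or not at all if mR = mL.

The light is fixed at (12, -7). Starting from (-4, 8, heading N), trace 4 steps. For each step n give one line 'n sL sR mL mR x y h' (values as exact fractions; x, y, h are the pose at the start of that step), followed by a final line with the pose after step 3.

0 5/27 3/13 3/13 227/702 -4 8 N
1 120/557 24/137 24/137 21588/76309 -4 9 W
2 60/197 12/53 12/53 3954/10441 -5 9 S
3 24/97 24/73 24/73 3204/7081 -5 8 E
final -4 8 N

n=0: pose=(-4,8,N); sL=5/27, sR=3/13; mL=3/13, mR=227/702; mL+mR=389/702 → advance +1; mR−mL=5/54 → turn +1·90°
n=1: pose=(-4,9,W); sL=120/557, sR=24/137; mL=24/137, mR=21588/76309; mL+mR=34956/76309 → advance +1; mR−mL=60/557 → turn +1·90°
n=2: pose=(-5,9,S); sL=60/197, sR=12/53; mL=12/53, mR=3954/10441; mL+mR=6318/10441 → advance +1; mR−mL=30/197 → turn +1·90°
n=3: pose=(-5,8,E); sL=24/97, sR=24/73; mL=24/73, mR=3204/7081; mL+mR=5532/7081 → advance +1; mR−mL=12/97 → turn +1·90°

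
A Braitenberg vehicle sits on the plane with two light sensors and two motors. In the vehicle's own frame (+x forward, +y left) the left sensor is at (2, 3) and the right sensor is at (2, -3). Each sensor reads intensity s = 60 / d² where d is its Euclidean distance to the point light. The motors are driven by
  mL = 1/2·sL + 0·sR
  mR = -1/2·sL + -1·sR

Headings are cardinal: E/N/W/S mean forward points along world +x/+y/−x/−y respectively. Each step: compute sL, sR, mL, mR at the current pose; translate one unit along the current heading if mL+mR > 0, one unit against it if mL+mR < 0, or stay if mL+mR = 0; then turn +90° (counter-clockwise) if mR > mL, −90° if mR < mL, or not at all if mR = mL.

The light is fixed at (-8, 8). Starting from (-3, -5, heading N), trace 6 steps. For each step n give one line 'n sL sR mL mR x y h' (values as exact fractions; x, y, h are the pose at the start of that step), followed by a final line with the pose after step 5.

n=0: pose=(-3,-5,N); sL=12/25, sR=12/37; mL=6/25, mR=-522/925; mL+mR=-12/37 → advance -1; mR−mL=-744/925 → turn -1·90°
n=1: pose=(-3,-6,E); sL=6/17, sR=30/169; mL=3/17, mR=-1017/2873; mL+mR=-30/169 → advance -1; mR−mL=-1524/2873 → turn -1·90°
n=2: pose=(-4,-6,S); sL=12/61, sR=60/257; mL=6/61, mR=-5202/15677; mL+mR=-60/257 → advance -1; mR−mL=-6744/15677 → turn -1·90°
n=3: pose=(-4,-5,W); sL=3/13, sR=15/26; mL=3/26, mR=-9/13; mL+mR=-15/26 → advance -1; mR−mL=-21/26 → turn -1·90°
n=4: pose=(-3,-5,N); sL=12/25, sR=12/37; mL=6/25, mR=-522/925; mL+mR=-12/37 → advance -1; mR−mL=-744/925 → turn -1·90°
n=5: pose=(-3,-6,E); sL=6/17, sR=30/169; mL=3/17, mR=-1017/2873; mL+mR=-30/169 → advance -1; mR−mL=-1524/2873 → turn -1·90°

0 12/25 12/37 6/25 -522/925 -3 -5 N
1 6/17 30/169 3/17 -1017/2873 -3 -6 E
2 12/61 60/257 6/61 -5202/15677 -4 -6 S
3 3/13 15/26 3/26 -9/13 -4 -5 W
4 12/25 12/37 6/25 -522/925 -3 -5 N
5 6/17 30/169 3/17 -1017/2873 -3 -6 E
final -4 -6 S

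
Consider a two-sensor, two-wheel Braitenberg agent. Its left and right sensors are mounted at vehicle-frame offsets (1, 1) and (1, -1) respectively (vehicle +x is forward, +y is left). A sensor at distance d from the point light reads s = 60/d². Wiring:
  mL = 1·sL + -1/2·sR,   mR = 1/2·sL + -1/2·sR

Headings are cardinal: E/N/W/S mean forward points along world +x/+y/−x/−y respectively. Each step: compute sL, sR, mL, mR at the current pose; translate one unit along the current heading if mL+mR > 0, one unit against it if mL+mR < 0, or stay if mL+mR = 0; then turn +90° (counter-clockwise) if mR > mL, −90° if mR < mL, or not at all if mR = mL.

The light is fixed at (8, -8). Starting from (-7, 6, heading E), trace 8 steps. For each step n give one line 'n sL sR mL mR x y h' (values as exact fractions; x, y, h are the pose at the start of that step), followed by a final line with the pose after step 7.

0 60/421 12/73 1854/30733 -336/30733 -7 6 E
1 30/169 30/197 3375/33293 420/33293 -6 6 S
2 20/123 60/421 4730/51783 520/51783 -6 5 W
3 15/113 15/98 1245/22148 -225/22148 -7 5 N
4 60/421 12/73 1854/30733 -336/30733 -7 6 E
5 30/169 30/197 3375/33293 420/33293 -6 6 S
6 20/123 60/421 4730/51783 520/51783 -6 5 W
7 15/113 15/98 1245/22148 -225/22148 -7 5 N
final -7 6 E

n=0: pose=(-7,6,E); sL=60/421, sR=12/73; mL=1854/30733, mR=-336/30733; mL+mR=1518/30733 → advance +1; mR−mL=-30/421 → turn -1·90°
n=1: pose=(-6,6,S); sL=30/169, sR=30/197; mL=3375/33293, mR=420/33293; mL+mR=3795/33293 → advance +1; mR−mL=-15/169 → turn -1·90°
n=2: pose=(-6,5,W); sL=20/123, sR=60/421; mL=4730/51783, mR=520/51783; mL+mR=1750/17261 → advance +1; mR−mL=-10/123 → turn -1·90°
n=3: pose=(-7,5,N); sL=15/113, sR=15/98; mL=1245/22148, mR=-225/22148; mL+mR=255/5537 → advance +1; mR−mL=-15/226 → turn -1·90°
n=4: pose=(-7,6,E); sL=60/421, sR=12/73; mL=1854/30733, mR=-336/30733; mL+mR=1518/30733 → advance +1; mR−mL=-30/421 → turn -1·90°
n=5: pose=(-6,6,S); sL=30/169, sR=30/197; mL=3375/33293, mR=420/33293; mL+mR=3795/33293 → advance +1; mR−mL=-15/169 → turn -1·90°
n=6: pose=(-6,5,W); sL=20/123, sR=60/421; mL=4730/51783, mR=520/51783; mL+mR=1750/17261 → advance +1; mR−mL=-10/123 → turn -1·90°
n=7: pose=(-7,5,N); sL=15/113, sR=15/98; mL=1245/22148, mR=-225/22148; mL+mR=255/5537 → advance +1; mR−mL=-15/226 → turn -1·90°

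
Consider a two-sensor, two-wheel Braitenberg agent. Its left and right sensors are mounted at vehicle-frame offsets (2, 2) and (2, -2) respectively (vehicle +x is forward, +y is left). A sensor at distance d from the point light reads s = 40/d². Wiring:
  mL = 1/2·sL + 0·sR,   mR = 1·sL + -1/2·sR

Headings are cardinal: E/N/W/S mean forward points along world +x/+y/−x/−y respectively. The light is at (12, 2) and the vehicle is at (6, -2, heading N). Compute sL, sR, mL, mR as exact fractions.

left sensor world pos  = (4, 0); dL² = 68
right sensor world pos = (8, 0); dR² = 20
sL = 40/68 = 10/17
sR = 40/20 = 2
mL = 1/2·sL + 0·sR = 5/17
mR = 1·sL + -1/2·sR = -7/17

10/17 2 5/17 -7/17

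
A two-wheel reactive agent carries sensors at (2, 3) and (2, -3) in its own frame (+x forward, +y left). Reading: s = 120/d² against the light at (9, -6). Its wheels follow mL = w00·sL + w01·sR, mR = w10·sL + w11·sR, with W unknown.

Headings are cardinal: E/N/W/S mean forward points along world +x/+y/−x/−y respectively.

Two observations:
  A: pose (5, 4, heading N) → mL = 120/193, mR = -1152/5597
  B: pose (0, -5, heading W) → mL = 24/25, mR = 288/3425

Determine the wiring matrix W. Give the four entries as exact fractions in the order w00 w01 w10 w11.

obs A: pose=(5,4,N) → sL=120/193, sR=24/29, mL=120/193, mR=-1152/5597
obs B: pose=(0,-5,W) → sL=24/25, sR=120/137, mL=24/25, mR=288/3425
sensor matrix S = [[120/193, 24/29], [24/25, 120/137]]; det S = -4790016/19169725
solve [mL_A; mL_B] = S·[w00; w01] and [mR_A; mR_B] = S·[w10; w11]:
  w00 = 1, w01 = 0, w10 = 1, w11 = -1

1 0 1 -1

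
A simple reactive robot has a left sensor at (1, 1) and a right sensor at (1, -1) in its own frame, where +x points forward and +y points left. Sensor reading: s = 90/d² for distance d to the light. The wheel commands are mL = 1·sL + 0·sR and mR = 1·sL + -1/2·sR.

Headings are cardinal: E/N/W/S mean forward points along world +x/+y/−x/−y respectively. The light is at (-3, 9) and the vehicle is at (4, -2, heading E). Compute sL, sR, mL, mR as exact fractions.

45/82 45/104 45/82 2835/8528

left sensor world pos  = (5, -1); dL² = 164
right sensor world pos = (5, -3); dR² = 208
sL = 90/164 = 45/82
sR = 90/208 = 45/104
mL = 1·sL + 0·sR = 45/82
mR = 1·sL + -1/2·sR = 2835/8528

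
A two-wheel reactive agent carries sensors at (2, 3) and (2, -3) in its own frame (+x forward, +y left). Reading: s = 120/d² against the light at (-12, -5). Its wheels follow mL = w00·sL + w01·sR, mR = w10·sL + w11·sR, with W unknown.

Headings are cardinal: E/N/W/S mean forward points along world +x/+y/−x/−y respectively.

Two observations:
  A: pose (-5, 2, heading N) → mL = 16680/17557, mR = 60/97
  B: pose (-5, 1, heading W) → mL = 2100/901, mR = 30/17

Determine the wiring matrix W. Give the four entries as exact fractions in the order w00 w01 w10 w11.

obs A: pose=(-5,2,N) → sL=120/97, sR=120/181, mL=16680/17557, mR=60/97
obs B: pose=(-5,1,W) → sL=60/17, sR=60/53, mL=2100/901, mR=30/17
sensor matrix S = [[120/97, 120/181], [60/17, 60/53]]; det S = -14860800/15818857
solve [mL_A; mL_B] = S·[w00; w01] and [mR_A; mR_B] = S·[w10; w11]:
  w00 = 1/2, w01 = 1/2, w10 = 1/2, w11 = 0

1/2 1/2 1/2 0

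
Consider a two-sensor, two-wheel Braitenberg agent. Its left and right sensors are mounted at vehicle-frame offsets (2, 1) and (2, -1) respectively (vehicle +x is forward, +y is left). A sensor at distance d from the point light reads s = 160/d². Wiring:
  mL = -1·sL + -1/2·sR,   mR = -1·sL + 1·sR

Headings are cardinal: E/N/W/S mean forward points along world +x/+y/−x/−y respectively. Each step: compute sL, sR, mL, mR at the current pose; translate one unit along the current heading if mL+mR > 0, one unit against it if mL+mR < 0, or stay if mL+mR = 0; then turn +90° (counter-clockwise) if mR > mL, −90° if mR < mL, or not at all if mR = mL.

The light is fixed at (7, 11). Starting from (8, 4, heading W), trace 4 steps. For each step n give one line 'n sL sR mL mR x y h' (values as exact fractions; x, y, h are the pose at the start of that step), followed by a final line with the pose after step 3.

0 32/13 160/37 -2224/481 896/481 8 4 W
1 16/9 80/41 -1016/369 64/369 9 4 S
2 160/41 32/13 -2736/533 -768/533 9 5 E
3 10 8 -14 -2 8 5 N
final 8 4 W

n=0: pose=(8,4,W); sL=32/13, sR=160/37; mL=-2224/481, mR=896/481; mL+mR=-1328/481 → advance -1; mR−mL=240/37 → turn +1·90°
n=1: pose=(9,4,S); sL=16/9, sR=80/41; mL=-1016/369, mR=64/369; mL+mR=-952/369 → advance -1; mR−mL=120/41 → turn +1·90°
n=2: pose=(9,5,E); sL=160/41, sR=32/13; mL=-2736/533, mR=-768/533; mL+mR=-3504/533 → advance -1; mR−mL=48/13 → turn +1·90°
n=3: pose=(8,5,N); sL=10, sR=8; mL=-14, mR=-2; mL+mR=-16 → advance -1; mR−mL=12 → turn +1·90°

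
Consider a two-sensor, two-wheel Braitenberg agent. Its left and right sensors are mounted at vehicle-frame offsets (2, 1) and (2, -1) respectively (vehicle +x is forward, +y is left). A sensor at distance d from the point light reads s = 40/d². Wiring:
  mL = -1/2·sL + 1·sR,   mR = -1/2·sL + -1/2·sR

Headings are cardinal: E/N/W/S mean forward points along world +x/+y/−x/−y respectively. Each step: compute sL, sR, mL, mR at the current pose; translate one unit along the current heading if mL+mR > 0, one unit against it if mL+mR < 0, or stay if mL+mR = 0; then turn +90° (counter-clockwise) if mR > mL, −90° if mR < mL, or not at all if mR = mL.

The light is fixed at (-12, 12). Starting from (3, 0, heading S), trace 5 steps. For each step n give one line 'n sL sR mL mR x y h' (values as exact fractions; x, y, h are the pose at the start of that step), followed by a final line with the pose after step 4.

0 10/113 5/49 320/5537 -1055/11074 3 0 S
1 40/313 40/269 7140/84197 -11640/84197 3 1 W
2 20/153 4/37 242/5661 -676/5661 4 1 N
3 8/89 40/493 1588/43877 -3752/43877 4 0 E
4 10/113 5/49 320/5537 -1055/11074 3 0 S
final 3 1 W

n=0: pose=(3,0,S); sL=10/113, sR=5/49; mL=320/5537, mR=-1055/11074; mL+mR=-415/11074 → advance -1; mR−mL=-15/98 → turn -1·90°
n=1: pose=(3,1,W); sL=40/313, sR=40/269; mL=7140/84197, mR=-11640/84197; mL+mR=-4500/84197 → advance -1; mR−mL=-60/269 → turn -1·90°
n=2: pose=(4,1,N); sL=20/153, sR=4/37; mL=242/5661, mR=-676/5661; mL+mR=-434/5661 → advance -1; mR−mL=-6/37 → turn -1·90°
n=3: pose=(4,0,E); sL=8/89, sR=40/493; mL=1588/43877, mR=-3752/43877; mL+mR=-2164/43877 → advance -1; mR−mL=-60/493 → turn -1·90°
n=4: pose=(3,0,S); sL=10/113, sR=5/49; mL=320/5537, mR=-1055/11074; mL+mR=-415/11074 → advance -1; mR−mL=-15/98 → turn -1·90°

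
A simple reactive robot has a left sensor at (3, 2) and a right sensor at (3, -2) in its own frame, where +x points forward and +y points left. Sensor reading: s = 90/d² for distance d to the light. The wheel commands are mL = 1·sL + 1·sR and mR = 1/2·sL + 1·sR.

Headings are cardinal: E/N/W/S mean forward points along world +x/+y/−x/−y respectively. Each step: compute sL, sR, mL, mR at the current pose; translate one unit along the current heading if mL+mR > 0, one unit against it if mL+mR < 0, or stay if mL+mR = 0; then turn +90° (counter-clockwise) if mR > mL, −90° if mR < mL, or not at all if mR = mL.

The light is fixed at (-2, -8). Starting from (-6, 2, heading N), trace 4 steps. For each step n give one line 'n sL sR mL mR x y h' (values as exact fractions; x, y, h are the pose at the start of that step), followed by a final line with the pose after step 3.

0 18/41 90/173 6804/7093 5247/7093 -6 2 N
1 9/17 45/41 1134/697 1899/1394 -6 3 E
2 18/13 90/89 2772/1157 1971/1157 -5 3 S
3 9/10 1/2 7/5 19/20 -5 2 W
final -6 2 N

n=0: pose=(-6,2,N); sL=18/41, sR=90/173; mL=6804/7093, mR=5247/7093; mL+mR=12051/7093 → advance +1; mR−mL=-9/41 → turn -1·90°
n=1: pose=(-6,3,E); sL=9/17, sR=45/41; mL=1134/697, mR=1899/1394; mL+mR=4167/1394 → advance +1; mR−mL=-9/34 → turn -1·90°
n=2: pose=(-5,3,S); sL=18/13, sR=90/89; mL=2772/1157, mR=1971/1157; mL+mR=4743/1157 → advance +1; mR−mL=-9/13 → turn -1·90°
n=3: pose=(-5,2,W); sL=9/10, sR=1/2; mL=7/5, mR=19/20; mL+mR=47/20 → advance +1; mR−mL=-9/20 → turn -1·90°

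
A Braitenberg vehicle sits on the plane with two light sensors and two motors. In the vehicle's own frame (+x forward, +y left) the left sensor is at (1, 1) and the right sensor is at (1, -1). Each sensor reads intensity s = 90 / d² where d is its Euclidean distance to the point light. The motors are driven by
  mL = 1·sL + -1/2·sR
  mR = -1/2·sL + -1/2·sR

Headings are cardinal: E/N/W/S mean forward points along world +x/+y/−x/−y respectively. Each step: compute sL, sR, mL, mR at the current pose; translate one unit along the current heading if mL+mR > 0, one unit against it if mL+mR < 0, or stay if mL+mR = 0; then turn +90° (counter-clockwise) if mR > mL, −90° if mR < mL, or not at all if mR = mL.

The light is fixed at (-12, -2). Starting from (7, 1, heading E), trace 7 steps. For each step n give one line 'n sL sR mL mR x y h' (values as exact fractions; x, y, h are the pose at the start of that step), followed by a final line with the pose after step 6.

n=0: pose=(7,1,E); sL=45/208, sR=45/202; mL=2205/21008, mR=-9225/42016; mL+mR=-4815/42016 → advance -1; mR−mL=-135/416 → turn -1·90°
n=1: pose=(6,1,S); sL=18/73, sR=90/293; mL=1989/21389, mR=-5922/21389; mL+mR=-3933/21389 → advance -1; mR−mL=-27/73 → turn -1·90°
n=2: pose=(6,2,W); sL=45/149, sR=45/157; mL=7425/46786, mR=-6885/23393; mL+mR=-6345/46786 → advance -1; mR−mL=-135/298 → turn -1·90°
n=3: pose=(7,2,N); sL=90/349, sR=18/85; mL=4509/29665, mR=-6966/29665; mL+mR=-2457/29665 → advance -1; mR−mL=-135/349 → turn -1·90°
n=4: pose=(7,1,E); sL=45/208, sR=45/202; mL=2205/21008, mR=-9225/42016; mL+mR=-4815/42016 → advance -1; mR−mL=-135/416 → turn -1·90°
n=5: pose=(6,1,S); sL=18/73, sR=90/293; mL=1989/21389, mR=-5922/21389; mL+mR=-3933/21389 → advance -1; mR−mL=-27/73 → turn -1·90°
n=6: pose=(6,2,W); sL=45/149, sR=45/157; mL=7425/46786, mR=-6885/23393; mL+mR=-6345/46786 → advance -1; mR−mL=-135/298 → turn -1·90°

0 45/208 45/202 2205/21008 -9225/42016 7 1 E
1 18/73 90/293 1989/21389 -5922/21389 6 1 S
2 45/149 45/157 7425/46786 -6885/23393 6 2 W
3 90/349 18/85 4509/29665 -6966/29665 7 2 N
4 45/208 45/202 2205/21008 -9225/42016 7 1 E
5 18/73 90/293 1989/21389 -5922/21389 6 1 S
6 45/149 45/157 7425/46786 -6885/23393 6 2 W
final 7 2 N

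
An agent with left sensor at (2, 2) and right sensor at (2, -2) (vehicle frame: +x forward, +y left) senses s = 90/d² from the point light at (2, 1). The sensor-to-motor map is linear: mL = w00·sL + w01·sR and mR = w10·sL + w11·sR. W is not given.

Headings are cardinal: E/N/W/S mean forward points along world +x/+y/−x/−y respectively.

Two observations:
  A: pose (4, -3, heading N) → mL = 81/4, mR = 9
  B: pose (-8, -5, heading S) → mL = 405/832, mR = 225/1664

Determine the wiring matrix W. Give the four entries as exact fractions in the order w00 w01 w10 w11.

1 -1/2 1/2 -1/2

obs A: pose=(4,-3,N) → sL=45/2, sR=9/2, mL=81/4, mR=9
obs B: pose=(-8,-5,S) → sL=45/64, sR=45/104, mL=405/832, mR=225/1664
sensor matrix S = [[45/2, 9/2], [45/64, 45/104]]; det S = 10935/1664
solve [mL_A; mL_B] = S·[w00; w01] and [mR_A; mR_B] = S·[w10; w11]:
  w00 = 1, w01 = -1/2, w10 = 1/2, w11 = -1/2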